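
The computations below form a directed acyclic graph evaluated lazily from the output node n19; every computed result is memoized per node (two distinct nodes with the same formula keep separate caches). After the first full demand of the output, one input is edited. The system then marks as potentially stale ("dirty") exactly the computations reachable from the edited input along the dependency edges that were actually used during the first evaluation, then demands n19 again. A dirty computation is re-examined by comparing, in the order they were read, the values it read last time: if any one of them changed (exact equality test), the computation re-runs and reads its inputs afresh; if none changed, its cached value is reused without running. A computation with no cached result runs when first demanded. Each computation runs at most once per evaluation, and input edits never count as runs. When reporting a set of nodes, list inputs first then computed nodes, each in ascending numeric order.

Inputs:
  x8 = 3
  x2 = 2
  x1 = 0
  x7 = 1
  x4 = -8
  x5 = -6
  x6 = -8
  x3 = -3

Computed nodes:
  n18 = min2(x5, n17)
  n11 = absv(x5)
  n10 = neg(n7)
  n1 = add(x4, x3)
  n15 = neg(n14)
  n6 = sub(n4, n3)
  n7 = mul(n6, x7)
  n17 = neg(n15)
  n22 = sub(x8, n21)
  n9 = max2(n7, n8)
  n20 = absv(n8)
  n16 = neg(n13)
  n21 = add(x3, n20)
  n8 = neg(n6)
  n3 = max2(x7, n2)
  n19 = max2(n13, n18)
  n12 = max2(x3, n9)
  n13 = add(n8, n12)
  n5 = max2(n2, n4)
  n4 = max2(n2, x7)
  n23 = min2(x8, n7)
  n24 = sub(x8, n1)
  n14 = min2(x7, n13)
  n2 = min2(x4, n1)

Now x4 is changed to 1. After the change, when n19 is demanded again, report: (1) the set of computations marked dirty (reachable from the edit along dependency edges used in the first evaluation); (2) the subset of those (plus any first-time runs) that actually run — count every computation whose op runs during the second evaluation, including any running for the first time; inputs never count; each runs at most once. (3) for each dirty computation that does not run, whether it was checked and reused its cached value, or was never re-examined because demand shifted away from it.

First demand of the output computes:
  n1 = add(-8, -3) = -11
  n2 = min2(-8, -11) = -11
  n3 = max2(1, -11) = 1
  n4 = max2(-11, 1) = 1
  n6 = sub(1, 1) = 0
  n7 = mul(0, 1) = 0
  n8 = neg(0) = 0
  n9 = max2(0, 0) = 0
  n12 = max2(-3, 0) = 0
  n13 = add(0, 0) = 0
  n14 = min2(1, 0) = 0
  n15 = neg(0) = 0
  n17 = neg(0) = 0
  n18 = min2(-6, 0) = -6
  n19 = max2(0, -6) = 0

After the edit, cleaning proceeds:
  n1: a read changed (x4 -8->1) — executes, giving -2.
  n2: a read changed (x4 -8->1; n1 -11->-2) — executes, giving -2.
  n3: a read changed (n2 -11->-2) — executes, giving 1 — identical to its old value.
  n4: a read changed (n2 -11->-2) — executes, giving 1 — identical to its old value.
  n6: dirty, but its reads are unchanged (n4 unchanged, n3 unchanged); cached 0 stands.
  n7: dirty, but its reads are unchanged (n6 unchanged, x7 unchanged); cached 0 stands.
  n8: dirty, but its reads are unchanged (n6 unchanged); cached 0 stands.
  n9: dirty, but its reads are unchanged (n7 unchanged, n8 unchanged); cached 0 stands.
  n12: dirty, but its reads are unchanged (x3 unchanged, n9 unchanged); cached 0 stands.
  n13: dirty, but its reads are unchanged (n8 unchanged, n12 unchanged); cached 0 stands.
  n14: dirty, but its reads are unchanged (x7 unchanged, n13 unchanged); cached 0 stands.
  n15: dirty, but its reads are unchanged (n14 unchanged); cached 0 stands.
  n17: dirty, but its reads are unchanged (n15 unchanged); cached 0 stands.
  n18: dirty, but its reads are unchanged (x5 unchanged, n17 unchanged); cached -6 stands.
  n19: dirty, but its reads are unchanged (n13 unchanged, n18 unchanged); cached 0 stands.

Note where the cutoff bites: n6 is checked, finds nothing changed, and keeps its cache.

The edit dirties: n1, n2, n3, n4, n6, n7, n8, n9, n12, n13, n14, n15, n17, n18, n19.
4 computations run: n1, n2, n3, n4.
Cache hits after checking: n6, n7, n8, n9, n12, n13, n14, n15, n17, n18, n19.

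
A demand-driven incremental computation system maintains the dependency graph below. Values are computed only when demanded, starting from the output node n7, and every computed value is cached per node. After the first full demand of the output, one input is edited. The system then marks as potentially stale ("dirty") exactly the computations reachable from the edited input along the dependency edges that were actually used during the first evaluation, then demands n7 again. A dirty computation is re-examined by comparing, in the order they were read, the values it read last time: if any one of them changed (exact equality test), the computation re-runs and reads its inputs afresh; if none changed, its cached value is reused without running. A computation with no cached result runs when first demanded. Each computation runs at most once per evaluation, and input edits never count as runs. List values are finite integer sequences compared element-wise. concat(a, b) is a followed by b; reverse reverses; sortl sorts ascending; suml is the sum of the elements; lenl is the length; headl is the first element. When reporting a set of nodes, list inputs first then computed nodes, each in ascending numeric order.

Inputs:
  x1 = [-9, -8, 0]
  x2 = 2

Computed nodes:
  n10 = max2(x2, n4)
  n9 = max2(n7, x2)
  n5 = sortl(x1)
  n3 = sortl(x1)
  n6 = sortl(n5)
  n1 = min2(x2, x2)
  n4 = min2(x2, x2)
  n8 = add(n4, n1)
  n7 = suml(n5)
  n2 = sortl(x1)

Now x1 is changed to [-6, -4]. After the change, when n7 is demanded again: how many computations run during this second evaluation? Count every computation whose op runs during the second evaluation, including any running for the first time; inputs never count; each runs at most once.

First evaluation (everything demanded from the output):
  n5 = sortl([-9, -8, 0]) = [-9, -8, 0]
  n7 = suml([-9, -8, 0]) = -17

Propagation after the edit:
  n5: runs — x1 [-9, -8, 0]->[-6, -4]; result [-6, -4].
  n7: runs — n5 [-9, -8, 0]->[-6, -4]; result -10.

Computations that run: n5, n7 — 2 in total.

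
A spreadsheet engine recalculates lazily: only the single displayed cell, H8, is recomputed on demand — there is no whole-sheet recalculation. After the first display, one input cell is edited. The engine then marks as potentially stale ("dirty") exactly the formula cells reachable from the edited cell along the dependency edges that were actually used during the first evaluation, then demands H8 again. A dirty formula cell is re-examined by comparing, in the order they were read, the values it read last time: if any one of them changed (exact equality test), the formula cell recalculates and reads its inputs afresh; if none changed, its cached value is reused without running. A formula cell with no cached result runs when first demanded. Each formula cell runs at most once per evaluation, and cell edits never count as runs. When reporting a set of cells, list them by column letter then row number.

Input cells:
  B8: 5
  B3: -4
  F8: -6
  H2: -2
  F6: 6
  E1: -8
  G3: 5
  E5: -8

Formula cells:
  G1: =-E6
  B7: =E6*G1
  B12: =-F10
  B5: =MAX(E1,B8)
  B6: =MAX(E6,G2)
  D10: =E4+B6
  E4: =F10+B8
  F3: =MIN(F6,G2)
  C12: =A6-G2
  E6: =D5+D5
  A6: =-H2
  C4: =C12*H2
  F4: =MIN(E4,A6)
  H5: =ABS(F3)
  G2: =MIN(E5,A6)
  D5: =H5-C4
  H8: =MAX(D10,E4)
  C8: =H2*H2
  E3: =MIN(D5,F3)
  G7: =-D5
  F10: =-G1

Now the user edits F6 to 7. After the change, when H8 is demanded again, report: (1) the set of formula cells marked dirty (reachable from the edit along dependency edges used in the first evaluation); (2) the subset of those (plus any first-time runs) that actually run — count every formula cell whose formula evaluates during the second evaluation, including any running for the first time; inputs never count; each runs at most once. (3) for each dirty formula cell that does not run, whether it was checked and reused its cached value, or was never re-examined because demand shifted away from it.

Marked dirty: B6, D5, D10, E4, E6, F3, F10, G1, H5, H8.
Formula cells that run: F3 — 1 in total.
Checked but reused from cache: B6, D5, D10, E4, E6, F10, G1, H5, H8.
Key observation: the change is absorbed at F3 — it re-runs but produces the same value, and the output's value is unchanged.

First evaluation (everything demanded from the output):
  A6 = -(-2) = 2
  G2 = MIN(-8, 2) = -8
  C12 = 2 - -8 = 10
  C4 = 10 * -2 = -20
  F3 = MIN(6, -8) = -8
  H5 = ABS(-8) = 8
  D5 = 8 - -20 = 28
  E6 = 28 + 28 = 56
  B6 = MAX(56, -8) = 56
  G1 = -(56) = -56
  F10 = -(-56) = 56
  E4 = 56 + 5 = 61
  D10 = 61 + 56 = 117
  H8 = MAX(117, 61) = 117

Propagation after the edit:
  F3: runs — F6 6->7; result -8 (same value as before).
  H5: checked — values it read are unchanged (F3 unchanged); reused cached 8 without running.
  D5: checked — values it read are unchanged (H5 unchanged, C4 unchanged); reused cached 28 without running.
  E6: checked — values it read are unchanged (D5 unchanged, D5 unchanged); reused cached 56 without running.
  B6: checked — values it read are unchanged (E6 unchanged, G2 unchanged); reused cached 56 without running.
  G1: checked — values it read are unchanged (E6 unchanged); reused cached -56 without running.
  F10: checked — values it read are unchanged (G1 unchanged); reused cached 56 without running.
  E4: checked — values it read are unchanged (F10 unchanged, B8 unchanged); reused cached 61 without running.
  D10: checked — values it read are unchanged (E4 unchanged, B6 unchanged); reused cached 117 without running.
  H8: checked — values it read are unchanged (D10 unchanged, E4 unchanged); reused cached 117 without running.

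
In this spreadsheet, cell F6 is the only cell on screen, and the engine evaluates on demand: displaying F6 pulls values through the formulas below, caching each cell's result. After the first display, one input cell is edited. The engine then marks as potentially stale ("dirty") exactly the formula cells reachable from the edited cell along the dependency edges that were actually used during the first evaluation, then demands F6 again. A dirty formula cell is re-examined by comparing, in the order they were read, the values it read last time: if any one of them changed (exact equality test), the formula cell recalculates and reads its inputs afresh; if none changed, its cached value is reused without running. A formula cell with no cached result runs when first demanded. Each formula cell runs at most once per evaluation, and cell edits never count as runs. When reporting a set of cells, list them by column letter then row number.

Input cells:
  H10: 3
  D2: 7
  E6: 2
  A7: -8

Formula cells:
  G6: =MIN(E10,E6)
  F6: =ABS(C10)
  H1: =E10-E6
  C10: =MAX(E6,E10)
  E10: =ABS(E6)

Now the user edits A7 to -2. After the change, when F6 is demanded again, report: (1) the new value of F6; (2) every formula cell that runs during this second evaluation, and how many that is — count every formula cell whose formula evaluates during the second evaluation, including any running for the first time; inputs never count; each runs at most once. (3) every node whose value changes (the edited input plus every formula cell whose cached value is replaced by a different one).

F6 now evaluates to 2.
Run set: none (0 run).
Changed values: A7.
The important point: nothing the output needs ever reads A7, so the edit is invisible to it.

Initial pass — values computed on the first demand:
  E10 = ABS(2) = 2
  C10 = MAX(2, 2) = 2
  F6 = ABS(2) = 2

Second demand — change propagation:
  no demanded computation ever read A7, so the edit dirties nothing and nothing runs.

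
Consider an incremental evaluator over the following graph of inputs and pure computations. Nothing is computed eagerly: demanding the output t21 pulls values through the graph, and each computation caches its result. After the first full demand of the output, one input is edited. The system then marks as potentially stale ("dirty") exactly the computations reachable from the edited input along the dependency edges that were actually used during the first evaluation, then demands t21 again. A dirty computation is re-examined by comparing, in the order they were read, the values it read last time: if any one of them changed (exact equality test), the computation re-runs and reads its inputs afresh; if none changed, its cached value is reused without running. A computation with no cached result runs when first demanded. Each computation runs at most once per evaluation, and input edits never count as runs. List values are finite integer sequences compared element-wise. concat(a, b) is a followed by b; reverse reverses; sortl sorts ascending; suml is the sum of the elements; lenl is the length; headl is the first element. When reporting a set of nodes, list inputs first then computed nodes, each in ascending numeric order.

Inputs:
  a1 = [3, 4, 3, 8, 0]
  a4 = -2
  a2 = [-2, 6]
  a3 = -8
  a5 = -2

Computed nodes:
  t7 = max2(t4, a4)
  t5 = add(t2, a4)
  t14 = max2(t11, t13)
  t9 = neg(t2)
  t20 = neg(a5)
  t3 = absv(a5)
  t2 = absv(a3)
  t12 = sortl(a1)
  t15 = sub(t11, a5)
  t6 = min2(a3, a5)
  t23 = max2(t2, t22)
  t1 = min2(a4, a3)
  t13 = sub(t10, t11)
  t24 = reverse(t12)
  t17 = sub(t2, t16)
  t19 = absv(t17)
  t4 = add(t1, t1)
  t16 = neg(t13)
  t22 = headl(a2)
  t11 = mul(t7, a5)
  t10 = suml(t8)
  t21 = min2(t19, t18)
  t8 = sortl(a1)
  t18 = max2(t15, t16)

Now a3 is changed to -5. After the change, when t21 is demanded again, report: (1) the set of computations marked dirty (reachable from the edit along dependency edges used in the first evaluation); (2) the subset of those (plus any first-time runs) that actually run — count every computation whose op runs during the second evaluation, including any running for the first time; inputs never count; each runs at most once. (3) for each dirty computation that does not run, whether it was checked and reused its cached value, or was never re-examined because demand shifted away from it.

Initial pass — values computed on the first demand:
  t1 = min2(-2, -8) = -8
  t2 = absv(-8) = 8
  t4 = add(-8, -8) = -16
  t7 = max2(-16, -2) = -2
  t8 = sortl([3, 4, 3, 8, 0]) = [0, 3, 3, 4, 8]
  t10 = suml([0, 3, 3, 4, 8]) = 18
  t11 = mul(-2, -2) = 4
  t13 = sub(18, 4) = 14
  t15 = sub(4, -2) = 6
  t16 = neg(14) = -14
  t17 = sub(8, -14) = 22
  t18 = max2(6, -14) = 6
  t19 = absv(22) = 22
  t21 = min2(22, 6) = 6

Second demand — change propagation:
  t1: re-runs because a3 -8->-5; new result -5.
  t2: re-runs because a3 -8->-5; new result 5.
  t4: re-runs because t1 -8->-5; t1 -8->-5; new result -10.
  t7: re-runs because t4 -16->-10; new result -2 (unchanged).
  t11: re-examined; everything it read last time is the same (t7 unchanged, a5 unchanged) — cache 4 kept, no run.
  t13: re-examined; everything it read last time is the same (t10 unchanged, t11 unchanged) — cache 14 kept, no run.
  t15: re-examined; everything it read last time is the same (t11 unchanged, a5 unchanged) — cache 6 kept, no run.
  t16: re-examined; everything it read last time is the same (t13 unchanged) — cache -14 kept, no run.
  t17: re-runs because t2 8->5; new result 19.
  t18: re-examined; everything it read last time is the same (t15 unchanged, t16 unchanged) — cache 6 kept, no run.
  t19: re-runs because t17 22->19; new result 19.
  t21: re-runs because t19 22->19; new result 6 (unchanged).

The important point: at t11 every value read last time is unchanged, so the dirty flag clears without a run.

Dirty set: t1, t2, t4, t7, t11, t13, t15, t16, t17, t18, t19, t21.
Run set: t1, t2, t4, t7, t17, t19, t21 (7 run).
Re-examined without running (cache reused): t11, t13, t15, t16, t18.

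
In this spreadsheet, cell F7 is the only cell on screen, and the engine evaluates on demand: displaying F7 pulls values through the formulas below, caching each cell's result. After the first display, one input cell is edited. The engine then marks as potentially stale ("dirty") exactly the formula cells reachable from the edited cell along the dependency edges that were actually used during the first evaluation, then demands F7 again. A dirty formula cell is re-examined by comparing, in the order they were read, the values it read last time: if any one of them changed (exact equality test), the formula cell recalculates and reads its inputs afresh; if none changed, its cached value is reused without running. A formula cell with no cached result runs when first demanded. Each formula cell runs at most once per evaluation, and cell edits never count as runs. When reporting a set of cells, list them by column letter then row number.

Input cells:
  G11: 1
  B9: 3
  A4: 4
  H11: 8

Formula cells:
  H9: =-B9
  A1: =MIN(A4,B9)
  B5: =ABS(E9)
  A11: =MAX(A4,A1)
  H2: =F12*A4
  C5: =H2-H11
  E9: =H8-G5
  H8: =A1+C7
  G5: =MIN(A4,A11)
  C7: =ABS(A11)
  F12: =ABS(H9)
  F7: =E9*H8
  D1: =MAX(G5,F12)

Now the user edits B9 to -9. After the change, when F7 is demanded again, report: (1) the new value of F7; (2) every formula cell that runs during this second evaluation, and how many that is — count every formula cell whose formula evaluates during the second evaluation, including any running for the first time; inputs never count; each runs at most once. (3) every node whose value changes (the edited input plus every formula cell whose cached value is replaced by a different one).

F7 now evaluates to 45.
Run set: A1, A11, E9, F7, H8 (5 run).
Changed values: A1, B9, E9, F7, H8.
The important point: at C7 every value read last time is unchanged, so the dirty flag clears without a run.

Initial pass — values computed on the first demand:
  A1 = MIN(4, 3) = 3
  A11 = MAX(4, 3) = 4
  C7 = ABS(4) = 4
  G5 = MIN(4, 4) = 4
  H8 = 3 + 4 = 7
  E9 = 7 - 4 = 3
  F7 = 3 * 7 = 21

Second demand — change propagation:
  A1: re-runs because B9 3->-9; new result -9.
  A11: re-runs because A1 3->-9; new result 4 (unchanged).
  C7: re-examined; everything it read last time is the same (A11 unchanged) — cache 4 kept, no run.
  G5: re-examined; everything it read last time is the same (A4 unchanged, A11 unchanged) — cache 4 kept, no run.
  H8: re-runs because A1 3->-9; new result -5.
  E9: re-runs because H8 7->-5; new result -9.
  F7: re-runs because E9 3->-9; H8 7->-5; new result 45.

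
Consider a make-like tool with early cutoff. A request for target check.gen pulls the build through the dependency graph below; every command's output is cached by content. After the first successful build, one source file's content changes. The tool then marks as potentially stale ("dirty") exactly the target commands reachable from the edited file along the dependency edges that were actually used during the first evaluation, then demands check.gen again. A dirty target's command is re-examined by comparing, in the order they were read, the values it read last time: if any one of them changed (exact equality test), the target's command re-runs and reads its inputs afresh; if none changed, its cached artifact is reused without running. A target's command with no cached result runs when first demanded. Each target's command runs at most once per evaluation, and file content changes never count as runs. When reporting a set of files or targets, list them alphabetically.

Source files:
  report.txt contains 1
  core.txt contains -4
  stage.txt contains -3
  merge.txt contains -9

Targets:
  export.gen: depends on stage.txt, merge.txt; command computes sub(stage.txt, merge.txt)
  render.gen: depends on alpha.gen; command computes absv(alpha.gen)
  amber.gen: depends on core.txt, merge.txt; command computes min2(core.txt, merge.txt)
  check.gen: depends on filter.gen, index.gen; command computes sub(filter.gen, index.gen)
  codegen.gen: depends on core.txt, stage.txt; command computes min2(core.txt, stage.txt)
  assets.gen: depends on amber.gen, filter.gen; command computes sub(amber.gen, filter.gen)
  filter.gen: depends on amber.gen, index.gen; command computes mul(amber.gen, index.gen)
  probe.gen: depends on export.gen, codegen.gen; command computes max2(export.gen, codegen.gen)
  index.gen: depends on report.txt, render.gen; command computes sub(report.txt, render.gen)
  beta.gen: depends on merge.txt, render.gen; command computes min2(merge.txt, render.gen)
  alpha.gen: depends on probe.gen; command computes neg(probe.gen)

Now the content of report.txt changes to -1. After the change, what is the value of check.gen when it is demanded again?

Demanding check.gen again yields 70.

First demand of the output computes:
  amber.gen = min2(-4, -9) = -9
  codegen.gen = min2(-4, -3) = -4
  export.gen = sub(-3, -9) = 6
  probe.gen = max2(6, -4) = 6
  alpha.gen = neg(6) = -6
  render.gen = absv(-6) = 6
  index.gen = sub(1, 6) = -5
  filter.gen = mul(-9, -5) = 45
  check.gen = sub(45, -5) = 50

After the edit, cleaning proceeds:
  index.gen: a read changed (report.txt 1->-1) — executes, giving -7.
  filter.gen: a read changed (index.gen -5->-7) — executes, giving 63.
  check.gen: a read changed (filter.gen 45->63; index.gen -5->-7) — executes, giving 70.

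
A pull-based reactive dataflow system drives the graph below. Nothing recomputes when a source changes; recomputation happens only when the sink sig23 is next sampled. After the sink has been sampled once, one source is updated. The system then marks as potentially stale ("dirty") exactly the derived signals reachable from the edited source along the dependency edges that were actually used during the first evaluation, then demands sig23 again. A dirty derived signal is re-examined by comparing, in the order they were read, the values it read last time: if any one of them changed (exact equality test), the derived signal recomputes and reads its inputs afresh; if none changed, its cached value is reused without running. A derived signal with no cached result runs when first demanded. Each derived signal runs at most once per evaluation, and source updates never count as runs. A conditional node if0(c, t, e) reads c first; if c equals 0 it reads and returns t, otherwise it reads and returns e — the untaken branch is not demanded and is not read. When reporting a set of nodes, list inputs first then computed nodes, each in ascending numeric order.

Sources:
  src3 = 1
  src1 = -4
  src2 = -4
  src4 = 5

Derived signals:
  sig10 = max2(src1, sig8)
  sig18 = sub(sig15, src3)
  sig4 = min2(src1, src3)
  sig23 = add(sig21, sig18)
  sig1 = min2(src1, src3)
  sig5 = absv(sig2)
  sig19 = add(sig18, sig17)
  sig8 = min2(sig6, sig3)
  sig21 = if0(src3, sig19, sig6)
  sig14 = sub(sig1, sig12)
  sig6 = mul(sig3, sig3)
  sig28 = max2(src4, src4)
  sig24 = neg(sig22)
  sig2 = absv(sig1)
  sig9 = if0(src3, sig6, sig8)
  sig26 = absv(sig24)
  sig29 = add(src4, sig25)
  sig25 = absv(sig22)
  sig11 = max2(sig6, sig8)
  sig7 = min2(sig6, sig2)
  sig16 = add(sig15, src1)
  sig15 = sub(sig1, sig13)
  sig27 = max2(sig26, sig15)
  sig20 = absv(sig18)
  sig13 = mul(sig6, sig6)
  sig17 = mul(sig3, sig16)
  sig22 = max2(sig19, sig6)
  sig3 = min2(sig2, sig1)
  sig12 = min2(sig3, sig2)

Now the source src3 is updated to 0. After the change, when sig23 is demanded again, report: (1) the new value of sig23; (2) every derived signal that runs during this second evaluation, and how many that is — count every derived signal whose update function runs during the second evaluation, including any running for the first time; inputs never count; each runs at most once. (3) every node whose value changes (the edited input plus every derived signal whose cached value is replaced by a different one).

New value of sig23: 536.
Derived signals that run: sig1, sig16, sig17, sig18, sig19, sig21, sig23 — 7 in total.
Values that change: src3, sig18, sig21, sig23.
Key observation: a condition flipped, so demand reaches new nodes — sig16, sig17, sig19 run for the first time.

First evaluation (everything demanded from the output):
  sig1 = min2(-4, 1) = -4
  sig2 = absv(-4) = 4
  sig3 = min2(4, -4) = -4
  sig6 = mul(-4, -4) = 16
  sig13 = mul(16, 16) = 256
  sig15 = sub(-4, 256) = -260
  sig18 = sub(-260, 1) = -261
  sig21 = if0(src3=1 -> else branch sig6) = 16
  sig23 = add(16, -261) = -245

Propagation after the edit:
  sig1: runs — src3 1->0; result -4 (same value as before).
  sig2: checked — values it read are unchanged (sig1 unchanged); reused cached 4 without running.
  sig3: checked — values it read are unchanged (sig2 unchanged, sig1 unchanged); reused cached -4 without running.
  sig6: checked — values it read are unchanged (sig3 unchanged, sig3 unchanged); reused cached 16 without running.
  sig13: checked — values it read are unchanged (sig6 unchanged, sig6 unchanged); reused cached 256 without running.
  sig15: checked — values it read are unchanged (sig1 unchanged, sig13 unchanged); reused cached -260 without running.
  sig16: demanded for the first time — runs, produces -264.
  sig17: demanded for the first time — runs, produces 1056.
  sig18: runs — src3 1->0; result -260.
  sig19: demanded for the first time — runs, produces 796.
  sig21: runs — src3 1->0; result 796.
  sig23: runs — sig21 16->796; sig18 -261->-260; result 536.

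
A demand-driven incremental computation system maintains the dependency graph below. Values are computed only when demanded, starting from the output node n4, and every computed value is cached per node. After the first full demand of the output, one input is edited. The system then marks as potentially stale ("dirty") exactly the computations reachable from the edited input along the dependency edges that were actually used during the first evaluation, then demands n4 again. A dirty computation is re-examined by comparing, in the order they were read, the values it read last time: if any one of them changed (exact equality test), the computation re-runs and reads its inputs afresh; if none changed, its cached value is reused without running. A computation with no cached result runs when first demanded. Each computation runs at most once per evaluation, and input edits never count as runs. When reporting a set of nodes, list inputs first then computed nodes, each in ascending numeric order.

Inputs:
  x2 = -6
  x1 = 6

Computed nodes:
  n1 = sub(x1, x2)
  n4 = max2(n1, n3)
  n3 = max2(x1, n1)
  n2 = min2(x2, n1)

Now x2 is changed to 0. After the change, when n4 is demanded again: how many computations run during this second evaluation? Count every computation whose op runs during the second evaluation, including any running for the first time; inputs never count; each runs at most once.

First evaluation (everything demanded from the output):
  n1 = sub(6, -6) = 12
  n3 = max2(6, 12) = 12
  n4 = max2(12, 12) = 12

Propagation after the edit:
  n1: runs — x2 -6->0; result 6.
  n3: runs — n1 12->6; result 6.
  n4: runs — n1 12->6; n3 12->6; result 6.

Computations that run: n1, n3, n4 — 3 in total.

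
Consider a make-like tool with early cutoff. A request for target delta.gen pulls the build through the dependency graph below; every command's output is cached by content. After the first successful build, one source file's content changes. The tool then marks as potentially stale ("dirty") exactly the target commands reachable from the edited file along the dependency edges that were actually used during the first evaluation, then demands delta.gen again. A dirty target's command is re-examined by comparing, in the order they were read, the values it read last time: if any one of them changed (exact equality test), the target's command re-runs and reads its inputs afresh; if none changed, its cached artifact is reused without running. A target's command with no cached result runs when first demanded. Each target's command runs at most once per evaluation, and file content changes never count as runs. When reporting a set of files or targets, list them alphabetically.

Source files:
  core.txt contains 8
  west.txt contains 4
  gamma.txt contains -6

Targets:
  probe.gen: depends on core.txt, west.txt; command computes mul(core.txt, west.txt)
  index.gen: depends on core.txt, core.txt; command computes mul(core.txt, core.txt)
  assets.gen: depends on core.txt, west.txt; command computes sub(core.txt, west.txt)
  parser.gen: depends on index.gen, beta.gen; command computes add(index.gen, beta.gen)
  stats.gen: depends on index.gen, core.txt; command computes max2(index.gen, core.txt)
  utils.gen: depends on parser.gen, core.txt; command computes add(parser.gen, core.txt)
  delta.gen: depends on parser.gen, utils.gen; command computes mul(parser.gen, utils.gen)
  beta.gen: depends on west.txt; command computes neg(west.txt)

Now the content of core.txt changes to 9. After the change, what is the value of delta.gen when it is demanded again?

First demand of the output computes:
  beta.gen = neg(4) = -4
  index.gen = mul(8, 8) = 64
  parser.gen = add(64, -4) = 60
  utils.gen = add(60, 8) = 68
  delta.gen = mul(60, 68) = 4080

After the edit, cleaning proceeds:
  index.gen: a read changed (core.txt 8->9; core.txt 8->9) — executes, giving 81.
  parser.gen: a read changed (index.gen 64->81) — executes, giving 77.
  utils.gen: a read changed (parser.gen 60->77; core.txt 8->9) — executes, giving 86.
  delta.gen: a read changed (parser.gen 60->77; utils.gen 68->86) — executes, giving 6622.

Demanding delta.gen again yields 6622.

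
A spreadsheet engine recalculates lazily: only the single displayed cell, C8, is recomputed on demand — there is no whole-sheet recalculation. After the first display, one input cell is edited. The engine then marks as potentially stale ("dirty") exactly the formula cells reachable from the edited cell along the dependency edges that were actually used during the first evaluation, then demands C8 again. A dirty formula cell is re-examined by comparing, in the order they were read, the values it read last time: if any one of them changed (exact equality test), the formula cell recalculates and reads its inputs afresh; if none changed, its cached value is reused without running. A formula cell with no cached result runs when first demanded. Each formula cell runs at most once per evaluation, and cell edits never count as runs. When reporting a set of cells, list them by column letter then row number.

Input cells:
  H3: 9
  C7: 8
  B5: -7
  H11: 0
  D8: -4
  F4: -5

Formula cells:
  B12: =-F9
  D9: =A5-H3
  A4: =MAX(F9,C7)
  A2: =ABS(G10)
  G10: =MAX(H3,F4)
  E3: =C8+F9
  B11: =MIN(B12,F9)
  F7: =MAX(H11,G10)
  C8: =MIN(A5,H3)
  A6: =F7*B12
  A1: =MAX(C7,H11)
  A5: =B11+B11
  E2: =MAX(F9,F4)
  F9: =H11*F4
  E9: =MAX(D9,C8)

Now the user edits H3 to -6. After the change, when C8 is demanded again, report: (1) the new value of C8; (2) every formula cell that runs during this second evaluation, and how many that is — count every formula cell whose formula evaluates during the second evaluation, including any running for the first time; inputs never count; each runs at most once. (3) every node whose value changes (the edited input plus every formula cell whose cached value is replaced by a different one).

New value of C8: -6.
Formula cells that run: C8 — 1 in total.
Values that change: C8, H3.

First evaluation (everything demanded from the output):
  F9 = 0 * -5 = 0
  B12 = -(0) = 0
  B11 = MIN(0, 0) = 0
  A5 = 0 + 0 = 0
  C8 = MIN(0, 9) = 0

Propagation after the edit:
  C8: runs — H3 9->-6; result -6.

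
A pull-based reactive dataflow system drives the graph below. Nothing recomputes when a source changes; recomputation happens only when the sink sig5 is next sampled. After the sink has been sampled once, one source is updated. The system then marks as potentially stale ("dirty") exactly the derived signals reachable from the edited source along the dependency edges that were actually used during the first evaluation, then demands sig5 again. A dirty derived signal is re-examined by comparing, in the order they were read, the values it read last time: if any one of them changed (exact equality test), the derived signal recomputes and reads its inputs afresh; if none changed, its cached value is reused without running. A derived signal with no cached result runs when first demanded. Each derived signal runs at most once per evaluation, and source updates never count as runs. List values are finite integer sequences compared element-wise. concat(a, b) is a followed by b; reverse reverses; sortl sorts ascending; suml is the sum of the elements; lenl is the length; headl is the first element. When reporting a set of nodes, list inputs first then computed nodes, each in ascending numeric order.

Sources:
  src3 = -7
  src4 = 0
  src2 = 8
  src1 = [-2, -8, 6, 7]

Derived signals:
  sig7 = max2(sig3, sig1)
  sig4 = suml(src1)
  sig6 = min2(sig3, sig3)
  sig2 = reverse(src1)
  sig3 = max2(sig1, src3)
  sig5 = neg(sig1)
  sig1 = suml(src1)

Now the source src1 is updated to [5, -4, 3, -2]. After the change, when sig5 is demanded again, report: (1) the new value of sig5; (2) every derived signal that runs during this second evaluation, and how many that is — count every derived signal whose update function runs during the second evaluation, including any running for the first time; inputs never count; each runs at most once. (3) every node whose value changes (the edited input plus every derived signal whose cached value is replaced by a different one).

First evaluation (everything demanded from the output):
  sig1 = suml([-2, -8, 6, 7]) = 3
  sig5 = neg(3) = -3

Propagation after the edit:
  sig1: runs — src1 [-2, -8, 6, 7]->[5, -4, 3, -2]; result 2.
  sig5: runs — sig1 3->2; result -2.

New value of sig5: -2.
Derived signals that run: sig1, sig5 — 2 in total.
Values that change: src1, sig1, sig5.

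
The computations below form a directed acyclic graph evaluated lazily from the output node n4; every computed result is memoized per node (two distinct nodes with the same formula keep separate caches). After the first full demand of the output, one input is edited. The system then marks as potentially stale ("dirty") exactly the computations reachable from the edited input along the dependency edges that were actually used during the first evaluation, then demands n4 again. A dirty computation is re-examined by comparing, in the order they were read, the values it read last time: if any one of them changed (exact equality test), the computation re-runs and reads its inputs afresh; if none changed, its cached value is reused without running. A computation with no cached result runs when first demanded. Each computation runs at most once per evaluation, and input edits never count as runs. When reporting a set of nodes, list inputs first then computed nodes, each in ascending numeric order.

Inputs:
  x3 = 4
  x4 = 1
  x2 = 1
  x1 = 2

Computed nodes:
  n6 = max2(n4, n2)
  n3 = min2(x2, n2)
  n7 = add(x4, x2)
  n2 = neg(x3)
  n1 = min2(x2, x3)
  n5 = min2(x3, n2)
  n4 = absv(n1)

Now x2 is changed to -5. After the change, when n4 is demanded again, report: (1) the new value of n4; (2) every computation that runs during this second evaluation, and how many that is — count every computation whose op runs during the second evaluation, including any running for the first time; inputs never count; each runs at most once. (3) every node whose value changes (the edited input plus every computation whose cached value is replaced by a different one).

Demanding n4 again yields 5.
2 computations run: n1, n4.
The nodes whose values change: x2, n1, n4.

First demand of the output computes:
  n1 = min2(1, 4) = 1
  n4 = absv(1) = 1

After the edit, cleaning proceeds:
  n1: a read changed (x2 1->-5) — executes, giving -5.
  n4: a read changed (n1 1->-5) — executes, giving 5.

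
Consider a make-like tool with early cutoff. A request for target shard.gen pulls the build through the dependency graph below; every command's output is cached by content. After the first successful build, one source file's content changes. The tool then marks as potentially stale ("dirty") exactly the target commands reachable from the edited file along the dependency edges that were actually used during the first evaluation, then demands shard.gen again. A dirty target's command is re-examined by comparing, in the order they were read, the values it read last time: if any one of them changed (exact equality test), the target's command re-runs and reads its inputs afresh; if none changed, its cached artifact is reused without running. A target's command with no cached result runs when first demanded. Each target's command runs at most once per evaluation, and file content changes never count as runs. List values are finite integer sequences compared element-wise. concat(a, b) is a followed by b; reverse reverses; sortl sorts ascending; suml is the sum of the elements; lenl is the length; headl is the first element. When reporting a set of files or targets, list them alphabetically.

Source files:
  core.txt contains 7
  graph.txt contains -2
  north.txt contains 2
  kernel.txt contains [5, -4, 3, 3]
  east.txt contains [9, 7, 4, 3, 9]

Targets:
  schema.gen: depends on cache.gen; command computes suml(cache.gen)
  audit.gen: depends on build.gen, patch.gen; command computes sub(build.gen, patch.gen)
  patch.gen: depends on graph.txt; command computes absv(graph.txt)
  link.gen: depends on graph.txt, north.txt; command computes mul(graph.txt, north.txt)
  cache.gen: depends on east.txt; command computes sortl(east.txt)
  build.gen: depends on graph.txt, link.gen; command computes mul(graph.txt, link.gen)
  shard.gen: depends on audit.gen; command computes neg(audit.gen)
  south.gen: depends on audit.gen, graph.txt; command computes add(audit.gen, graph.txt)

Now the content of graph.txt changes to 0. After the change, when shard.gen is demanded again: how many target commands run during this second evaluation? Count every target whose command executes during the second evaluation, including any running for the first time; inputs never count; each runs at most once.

5 target commands run: audit.gen, build.gen, link.gen, patch.gen, shard.gen.

First demand of the output computes:
  link.gen = mul(-2, 2) = -4
  build.gen = mul(-2, -4) = 8
  patch.gen = absv(-2) = 2
  audit.gen = sub(8, 2) = 6
  shard.gen = neg(6) = -6

After the edit, cleaning proceeds:
  link.gen: a read changed (graph.txt -2->0) — executes, giving 0.
  build.gen: a read changed (graph.txt -2->0; link.gen -4->0) — executes, giving 0.
  patch.gen: a read changed (graph.txt -2->0) — executes, giving 0.
  audit.gen: a read changed (build.gen 8->0; patch.gen 2->0) — executes, giving 0.
  shard.gen: a read changed (audit.gen 6->0) — executes, giving 0.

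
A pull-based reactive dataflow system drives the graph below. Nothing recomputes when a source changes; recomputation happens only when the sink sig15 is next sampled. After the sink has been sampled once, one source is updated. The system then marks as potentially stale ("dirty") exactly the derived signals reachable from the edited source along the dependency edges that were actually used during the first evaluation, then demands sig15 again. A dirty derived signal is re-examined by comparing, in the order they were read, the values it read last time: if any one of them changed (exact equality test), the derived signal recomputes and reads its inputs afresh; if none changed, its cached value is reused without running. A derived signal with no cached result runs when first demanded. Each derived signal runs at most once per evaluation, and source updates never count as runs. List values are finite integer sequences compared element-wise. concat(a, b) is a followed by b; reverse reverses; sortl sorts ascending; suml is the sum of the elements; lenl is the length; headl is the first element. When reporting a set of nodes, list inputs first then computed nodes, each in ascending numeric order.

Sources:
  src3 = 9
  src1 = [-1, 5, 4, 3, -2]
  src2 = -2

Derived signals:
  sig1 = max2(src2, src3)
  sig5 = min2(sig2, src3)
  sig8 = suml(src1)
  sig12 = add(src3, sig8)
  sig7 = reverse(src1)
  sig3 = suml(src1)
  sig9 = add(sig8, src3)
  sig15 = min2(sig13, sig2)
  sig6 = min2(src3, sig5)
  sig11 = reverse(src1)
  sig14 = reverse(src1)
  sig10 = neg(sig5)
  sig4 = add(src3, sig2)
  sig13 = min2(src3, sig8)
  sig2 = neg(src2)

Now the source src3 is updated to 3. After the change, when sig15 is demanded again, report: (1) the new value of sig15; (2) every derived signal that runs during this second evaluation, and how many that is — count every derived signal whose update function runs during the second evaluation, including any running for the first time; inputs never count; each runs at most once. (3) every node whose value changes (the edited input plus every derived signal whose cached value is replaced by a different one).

First evaluation (everything demanded from the output):
  sig2 = neg(-2) = 2
  sig8 = suml([-1, 5, 4, 3, -2]) = 9
  sig13 = min2(9, 9) = 9
  sig15 = min2(9, 2) = 2

Propagation after the edit:
  sig13: runs — src3 9->3; result 3.
  sig15: runs — sig13 9->3; result 2 (same value as before).

New value of sig15: 2.
Derived signals that run: sig13, sig15 — 2 in total.
Values that change: src3, sig13.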